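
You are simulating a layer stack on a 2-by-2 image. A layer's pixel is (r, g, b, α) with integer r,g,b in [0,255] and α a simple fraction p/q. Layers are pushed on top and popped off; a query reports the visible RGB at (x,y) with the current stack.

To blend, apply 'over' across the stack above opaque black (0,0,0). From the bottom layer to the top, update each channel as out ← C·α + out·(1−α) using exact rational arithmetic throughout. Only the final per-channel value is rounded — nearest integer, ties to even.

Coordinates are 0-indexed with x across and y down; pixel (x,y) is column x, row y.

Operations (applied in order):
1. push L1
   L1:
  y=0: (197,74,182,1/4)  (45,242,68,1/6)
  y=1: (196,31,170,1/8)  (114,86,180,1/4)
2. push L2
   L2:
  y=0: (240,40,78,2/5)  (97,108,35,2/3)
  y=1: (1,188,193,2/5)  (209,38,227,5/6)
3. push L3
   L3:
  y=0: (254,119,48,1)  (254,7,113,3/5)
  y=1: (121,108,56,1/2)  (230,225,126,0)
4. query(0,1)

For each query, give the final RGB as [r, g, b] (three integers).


(0,1) stack=L1,L2,L3; from [0,0,0]:
L1 α=1/8: [49/2, 31/8, 85/4]
L2 α=2/5: [151/10, 3101/40, 1799/20]
L3 α=1/2: [1361/20, 7421/80, 2919/40]
= [68, 93, 73]


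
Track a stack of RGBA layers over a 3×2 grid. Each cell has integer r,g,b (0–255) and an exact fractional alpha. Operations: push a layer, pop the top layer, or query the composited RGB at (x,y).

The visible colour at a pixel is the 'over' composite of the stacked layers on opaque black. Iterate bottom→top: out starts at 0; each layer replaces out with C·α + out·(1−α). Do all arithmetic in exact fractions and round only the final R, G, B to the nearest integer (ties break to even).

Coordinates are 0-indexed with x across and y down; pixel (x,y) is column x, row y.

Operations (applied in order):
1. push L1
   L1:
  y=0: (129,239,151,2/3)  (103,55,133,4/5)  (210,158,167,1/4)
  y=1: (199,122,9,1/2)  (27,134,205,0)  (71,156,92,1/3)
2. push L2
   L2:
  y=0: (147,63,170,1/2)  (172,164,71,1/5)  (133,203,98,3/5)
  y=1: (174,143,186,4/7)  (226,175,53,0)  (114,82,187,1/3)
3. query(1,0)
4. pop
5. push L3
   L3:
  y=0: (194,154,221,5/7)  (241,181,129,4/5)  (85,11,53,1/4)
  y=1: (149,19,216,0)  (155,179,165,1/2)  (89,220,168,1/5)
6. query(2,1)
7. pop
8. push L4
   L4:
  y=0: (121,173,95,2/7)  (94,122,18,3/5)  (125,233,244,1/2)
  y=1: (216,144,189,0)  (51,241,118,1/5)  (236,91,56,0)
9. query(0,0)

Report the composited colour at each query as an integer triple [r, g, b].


query (1,0) [L1,L2] — begin 0,0,0
+L1 (α=4/5) → [412/5, 44, 532/5]
+L2 (α=1/5) → [2508/25, 68, 2483/25]
→ [100, 68, 99]

at x=2,y=1 over L1,L3:
L1 α=1/3: [71/3, 52, 92/3]
L3 α=1/5: [551/15, 428/5, 872/15]
→ [37, 86, 58]

(0,0) stack=L1,L4; from [0,0,0]:
+L1 (α=2/3) → [86, 478/3, 302/3]
+L4 (α=2/7) → [96, 3428/21, 2080/21]
rounded: [96, 163, 99]


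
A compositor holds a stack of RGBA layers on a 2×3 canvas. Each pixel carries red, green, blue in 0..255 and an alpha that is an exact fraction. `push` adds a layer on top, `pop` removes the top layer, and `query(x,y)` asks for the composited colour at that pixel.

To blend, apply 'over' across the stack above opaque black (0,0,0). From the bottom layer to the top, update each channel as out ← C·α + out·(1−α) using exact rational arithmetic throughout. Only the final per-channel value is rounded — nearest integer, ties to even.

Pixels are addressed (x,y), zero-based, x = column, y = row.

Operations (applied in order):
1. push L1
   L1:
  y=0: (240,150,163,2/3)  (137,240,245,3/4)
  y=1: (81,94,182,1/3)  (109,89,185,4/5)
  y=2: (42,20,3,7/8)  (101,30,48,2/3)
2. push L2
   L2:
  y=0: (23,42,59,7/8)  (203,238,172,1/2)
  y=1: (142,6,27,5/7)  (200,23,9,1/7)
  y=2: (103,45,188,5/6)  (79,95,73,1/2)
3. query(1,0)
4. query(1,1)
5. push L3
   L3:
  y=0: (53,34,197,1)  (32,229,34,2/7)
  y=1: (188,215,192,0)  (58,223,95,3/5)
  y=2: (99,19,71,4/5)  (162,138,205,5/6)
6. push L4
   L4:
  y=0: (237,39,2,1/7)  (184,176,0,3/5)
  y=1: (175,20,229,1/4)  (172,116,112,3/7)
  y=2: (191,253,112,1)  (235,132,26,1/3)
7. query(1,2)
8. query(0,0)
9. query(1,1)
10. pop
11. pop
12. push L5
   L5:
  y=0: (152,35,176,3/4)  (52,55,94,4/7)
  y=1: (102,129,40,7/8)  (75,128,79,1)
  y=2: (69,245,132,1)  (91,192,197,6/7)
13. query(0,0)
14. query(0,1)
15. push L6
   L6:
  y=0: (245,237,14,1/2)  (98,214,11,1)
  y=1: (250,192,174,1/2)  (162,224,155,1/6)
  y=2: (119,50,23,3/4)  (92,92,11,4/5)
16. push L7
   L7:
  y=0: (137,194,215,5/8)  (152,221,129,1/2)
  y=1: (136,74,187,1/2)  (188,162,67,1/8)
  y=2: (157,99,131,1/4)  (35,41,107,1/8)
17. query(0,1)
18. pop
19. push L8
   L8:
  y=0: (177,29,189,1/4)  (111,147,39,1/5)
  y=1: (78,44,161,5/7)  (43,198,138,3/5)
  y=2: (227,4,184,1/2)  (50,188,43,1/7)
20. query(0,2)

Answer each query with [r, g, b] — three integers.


query (1,0) [L1,L2] — begin 0,0,0
after L1 α=3/4: [411/4, 180, 735/4]
after L2 α=1/2: [1223/8, 209, 1423/8]
→ [153, 209, 178]

query (1,1) [L1,L2] — begin 0,0,0
after L1 α=4/5: [436/5, 356/5, 148]
after L2 α=1/7: [3616/35, 2251/35, 897/7]
= [103, 64, 128]

at x=1,y=2 over L1,L2,L3,L4:
L1 α=2/3: [202/3, 20, 32]
L2 α=1/2: [439/6, 115/2, 105/2]
L3 α=5/6: [5299/36, 1495/12, 2155/12]
L4 α=1/3: [9529/54, 2287/18, 2311/18]
→ [176, 127, 128]

(0,0) stack=L1,L2,L3,L4; from [0,0,0]:
L1 α=2/3: [160, 100, 326/3]
L2 α=7/8: [321/8, 197/4, 1565/24]
L3 α=1: [53, 34, 197]
L4 α=1/7: [555/7, 243/7, 1184/7]
rounded: [79, 35, 169]

query (1,1) [L1,L2,L3,L4] — begin 0,0,0
after L1 α=4/5: [436/5, 356/5, 148]
after L2 α=1/7: [3616/35, 2251/35, 897/7]
after L3 α=3/5: [13322/175, 27917/175, 3789/35]
after L4 α=3/7: [143588/1225, 172568/1225, 26916/245]
→ [117, 141, 110]

at x=0,y=0 over L1,L2,L5:
after L1 α=2/3: [160, 100, 326/3]
after L2 α=7/8: [321/8, 197/4, 1565/24]
after L5 α=3/4: [3969/32, 617/16, 14237/96]
rounded: [124, 39, 148]

(0,1) stack=L1,L2,L5; from [0,0,0]:
after L1 α=1/3: [27, 94/3, 182/3]
after L2 α=5/7: [764/7, 278/21, 769/21]
after L5 α=7/8: [2881/28, 19241/168, 6649/168]
→ [103, 115, 40]

(0,1) stack=L1,L2,L5,L6,L7; from [0,0,0]:
L1 α=1/3: [27, 94/3, 182/3]
L2 α=5/7: [764/7, 278/21, 769/21]
L5 α=7/8: [2881/28, 19241/168, 6649/168]
L6 α=1/2: [9881/56, 51497/336, 35881/336]
L7 α=1/2: [17497/112, 76361/672, 98713/672]
→ [156, 114, 147]

query (0,2) [L1,L2,L5,L6,L8] — begin 0,0,0
after L1 α=7/8: [147/4, 35/2, 21/8]
after L2 α=5/6: [2207/24, 485/12, 7541/48]
after L5 α=1: [69, 245, 132]
after L6 α=3/4: [213/2, 395/4, 201/4]
after L8 α=1/2: [667/4, 411/8, 937/8]
→ [167, 51, 117]


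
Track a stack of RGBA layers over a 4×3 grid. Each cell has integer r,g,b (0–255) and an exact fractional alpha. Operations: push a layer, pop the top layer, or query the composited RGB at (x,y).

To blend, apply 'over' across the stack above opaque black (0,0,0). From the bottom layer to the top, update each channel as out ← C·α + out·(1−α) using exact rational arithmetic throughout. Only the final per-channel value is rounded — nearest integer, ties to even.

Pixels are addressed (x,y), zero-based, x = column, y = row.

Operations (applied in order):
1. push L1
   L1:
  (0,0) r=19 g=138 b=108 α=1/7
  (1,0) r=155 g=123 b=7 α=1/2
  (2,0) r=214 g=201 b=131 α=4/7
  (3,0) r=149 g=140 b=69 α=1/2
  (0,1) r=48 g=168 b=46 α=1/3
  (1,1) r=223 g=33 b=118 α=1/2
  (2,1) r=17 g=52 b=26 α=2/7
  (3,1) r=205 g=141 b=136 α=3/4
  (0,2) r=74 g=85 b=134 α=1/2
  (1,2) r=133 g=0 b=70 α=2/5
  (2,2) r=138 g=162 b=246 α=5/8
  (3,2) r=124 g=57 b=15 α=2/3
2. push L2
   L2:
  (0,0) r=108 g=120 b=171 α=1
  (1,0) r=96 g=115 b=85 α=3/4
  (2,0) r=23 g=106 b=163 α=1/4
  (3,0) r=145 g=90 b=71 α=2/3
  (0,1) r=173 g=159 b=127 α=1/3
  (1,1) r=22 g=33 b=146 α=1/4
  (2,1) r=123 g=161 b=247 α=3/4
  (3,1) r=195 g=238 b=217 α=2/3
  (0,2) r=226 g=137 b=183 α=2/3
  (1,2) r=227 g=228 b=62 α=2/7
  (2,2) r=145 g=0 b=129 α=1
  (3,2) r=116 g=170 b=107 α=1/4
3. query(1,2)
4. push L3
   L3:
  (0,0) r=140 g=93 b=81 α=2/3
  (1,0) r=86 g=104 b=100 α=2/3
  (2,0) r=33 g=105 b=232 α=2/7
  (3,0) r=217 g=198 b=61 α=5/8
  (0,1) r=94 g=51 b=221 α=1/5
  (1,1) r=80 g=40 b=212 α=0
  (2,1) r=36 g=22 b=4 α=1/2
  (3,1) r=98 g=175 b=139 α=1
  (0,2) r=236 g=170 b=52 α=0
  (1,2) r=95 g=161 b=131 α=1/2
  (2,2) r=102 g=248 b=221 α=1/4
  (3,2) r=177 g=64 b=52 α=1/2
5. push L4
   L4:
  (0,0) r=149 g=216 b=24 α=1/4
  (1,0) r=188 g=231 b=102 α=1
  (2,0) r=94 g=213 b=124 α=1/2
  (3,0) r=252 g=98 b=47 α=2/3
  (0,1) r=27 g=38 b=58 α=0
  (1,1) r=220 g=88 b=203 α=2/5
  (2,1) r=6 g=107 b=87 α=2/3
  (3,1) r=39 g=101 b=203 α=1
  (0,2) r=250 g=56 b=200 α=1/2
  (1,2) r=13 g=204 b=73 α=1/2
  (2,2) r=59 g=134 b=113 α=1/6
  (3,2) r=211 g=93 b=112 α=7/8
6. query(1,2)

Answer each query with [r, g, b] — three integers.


(1,2) stack=L1,L2; from [0,0,0]:
L1 α=2/5: [266/5, 0, 28]
L2 α=2/7: [720/7, 456/7, 264/7]
→ [103, 65, 38]

at x=1,y=2 over L1,L2,L3,L4:
+L1 (α=2/5) → [266/5, 0, 28]
+L2 (α=2/7) → [720/7, 456/7, 264/7]
+L3 (α=1/2) → [1385/14, 1583/14, 1181/14]
+L4 (α=1/2) → [1567/28, 4439/28, 2203/28]
rounded: [56, 159, 79]


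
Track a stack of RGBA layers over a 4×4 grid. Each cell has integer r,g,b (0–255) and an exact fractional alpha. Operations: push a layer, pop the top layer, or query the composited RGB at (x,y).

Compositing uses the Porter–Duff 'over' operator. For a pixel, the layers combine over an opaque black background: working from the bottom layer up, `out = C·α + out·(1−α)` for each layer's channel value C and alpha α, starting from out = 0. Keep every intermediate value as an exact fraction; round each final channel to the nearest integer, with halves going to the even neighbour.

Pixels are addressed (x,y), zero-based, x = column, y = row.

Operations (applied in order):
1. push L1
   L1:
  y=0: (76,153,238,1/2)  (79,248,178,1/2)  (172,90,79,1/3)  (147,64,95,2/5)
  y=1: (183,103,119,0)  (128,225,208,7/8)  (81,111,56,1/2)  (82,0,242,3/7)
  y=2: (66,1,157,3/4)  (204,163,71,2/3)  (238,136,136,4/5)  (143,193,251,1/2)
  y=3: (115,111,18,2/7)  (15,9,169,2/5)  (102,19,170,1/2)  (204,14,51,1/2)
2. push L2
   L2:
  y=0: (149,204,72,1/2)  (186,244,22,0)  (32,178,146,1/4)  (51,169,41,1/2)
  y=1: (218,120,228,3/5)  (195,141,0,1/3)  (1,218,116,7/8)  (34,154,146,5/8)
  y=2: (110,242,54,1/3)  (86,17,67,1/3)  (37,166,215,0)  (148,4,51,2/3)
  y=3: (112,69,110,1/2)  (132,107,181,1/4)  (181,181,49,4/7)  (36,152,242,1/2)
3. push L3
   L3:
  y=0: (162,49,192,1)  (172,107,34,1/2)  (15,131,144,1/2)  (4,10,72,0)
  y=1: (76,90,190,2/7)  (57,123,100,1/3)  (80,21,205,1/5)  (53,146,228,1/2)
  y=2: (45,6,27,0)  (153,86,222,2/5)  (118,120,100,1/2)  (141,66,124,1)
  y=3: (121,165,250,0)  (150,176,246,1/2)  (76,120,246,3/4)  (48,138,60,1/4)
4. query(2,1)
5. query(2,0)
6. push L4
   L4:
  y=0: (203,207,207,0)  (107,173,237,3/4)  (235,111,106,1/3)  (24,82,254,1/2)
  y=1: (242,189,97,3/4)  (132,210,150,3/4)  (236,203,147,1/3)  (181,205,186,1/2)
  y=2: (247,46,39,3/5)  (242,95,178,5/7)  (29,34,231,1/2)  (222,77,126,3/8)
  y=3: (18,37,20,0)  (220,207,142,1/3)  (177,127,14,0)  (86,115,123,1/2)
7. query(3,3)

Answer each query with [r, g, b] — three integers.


query (2,1) [L1,L2,L3] — begin 0,0,0
after L1 α=1/2: [81/2, 111/2, 28]
after L2 α=7/8: [95/16, 3163/16, 105]
after L3 α=1/5: [83/4, 3247/20, 125]
rounded: [21, 162, 125]

(2,0) stack=L1,L2,L3; from [0,0,0]:
L1 α=1/3: [172/3, 30, 79/3]
L2 α=1/4: [51, 67, 225/4]
L3 α=1/2: [33, 99, 801/8]
→ [33, 99, 100]

(3,3) stack=L1,L2,L3,L4; from [0,0,0]:
after L1 α=1/2: [102, 7, 51/2]
after L2 α=1/2: [69, 159/2, 535/4]
after L3 α=1/4: [255/4, 753/8, 1845/16]
after L4 α=1/2: [599/8, 1673/16, 3813/32]
= [75, 105, 119]


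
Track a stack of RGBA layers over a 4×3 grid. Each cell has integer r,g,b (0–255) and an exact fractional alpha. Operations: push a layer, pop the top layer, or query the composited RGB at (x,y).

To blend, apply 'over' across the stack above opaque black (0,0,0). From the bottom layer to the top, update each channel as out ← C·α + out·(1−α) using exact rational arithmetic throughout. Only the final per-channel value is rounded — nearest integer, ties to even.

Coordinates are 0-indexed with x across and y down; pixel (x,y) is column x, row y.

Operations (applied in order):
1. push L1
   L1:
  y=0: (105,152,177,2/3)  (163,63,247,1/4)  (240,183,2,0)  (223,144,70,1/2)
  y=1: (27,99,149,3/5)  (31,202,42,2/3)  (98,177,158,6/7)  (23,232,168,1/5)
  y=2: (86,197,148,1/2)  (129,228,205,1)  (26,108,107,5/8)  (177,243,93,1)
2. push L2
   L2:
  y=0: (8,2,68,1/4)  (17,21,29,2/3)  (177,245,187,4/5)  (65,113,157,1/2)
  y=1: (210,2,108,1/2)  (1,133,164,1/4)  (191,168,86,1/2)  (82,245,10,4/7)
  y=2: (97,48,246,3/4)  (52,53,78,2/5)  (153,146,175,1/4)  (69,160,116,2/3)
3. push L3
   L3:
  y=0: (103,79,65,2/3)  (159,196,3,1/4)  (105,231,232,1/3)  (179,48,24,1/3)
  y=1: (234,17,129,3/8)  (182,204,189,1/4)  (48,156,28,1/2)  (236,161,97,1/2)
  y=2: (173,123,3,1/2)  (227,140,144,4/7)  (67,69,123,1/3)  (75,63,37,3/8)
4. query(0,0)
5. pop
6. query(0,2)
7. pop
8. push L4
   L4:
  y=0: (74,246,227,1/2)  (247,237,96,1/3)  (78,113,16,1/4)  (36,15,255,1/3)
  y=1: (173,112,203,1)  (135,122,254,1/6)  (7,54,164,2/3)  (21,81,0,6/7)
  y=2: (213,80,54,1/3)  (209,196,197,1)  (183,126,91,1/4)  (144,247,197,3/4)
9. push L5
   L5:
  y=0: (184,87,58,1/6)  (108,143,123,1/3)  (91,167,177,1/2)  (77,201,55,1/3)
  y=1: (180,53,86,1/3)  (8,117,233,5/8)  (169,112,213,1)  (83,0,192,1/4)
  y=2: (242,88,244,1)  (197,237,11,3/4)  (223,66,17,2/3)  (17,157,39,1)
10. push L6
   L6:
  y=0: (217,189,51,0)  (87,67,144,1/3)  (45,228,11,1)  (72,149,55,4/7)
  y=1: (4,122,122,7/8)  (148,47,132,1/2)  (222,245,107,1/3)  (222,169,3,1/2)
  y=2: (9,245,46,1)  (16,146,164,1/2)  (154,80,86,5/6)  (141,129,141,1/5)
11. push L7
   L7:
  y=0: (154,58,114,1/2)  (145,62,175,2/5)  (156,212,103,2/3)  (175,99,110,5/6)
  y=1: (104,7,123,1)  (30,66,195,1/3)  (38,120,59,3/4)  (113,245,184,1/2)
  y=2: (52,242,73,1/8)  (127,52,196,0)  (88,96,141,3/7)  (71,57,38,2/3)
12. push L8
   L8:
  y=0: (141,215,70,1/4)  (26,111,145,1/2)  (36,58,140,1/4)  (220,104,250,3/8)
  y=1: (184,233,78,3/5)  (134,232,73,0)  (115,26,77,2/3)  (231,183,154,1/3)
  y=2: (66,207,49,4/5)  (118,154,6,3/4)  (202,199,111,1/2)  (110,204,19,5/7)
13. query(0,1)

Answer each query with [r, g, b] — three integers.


(0,0) stack=L1,L2,L3; from [0,0,0]:
+L1 (α=2/3) → [70, 304/3, 118]
+L2 (α=1/4) → [109/2, 153/2, 211/2]
+L3 (α=2/3) → [521/6, 469/6, 157/2]
rounded: [87, 78, 78]

at x=0,y=2 over L1,L2:
L1 α=1/2: [43, 197/2, 74]
L2 α=3/4: [167/2, 485/8, 203]
rounded: [84, 61, 203]

(0,1) stack=L1,L4,L5,L6,L7,L8; from [0,0,0]:
after L1 α=3/5: [81/5, 297/5, 447/5]
after L4 α=1: [173, 112, 203]
after L5 α=1/3: [526/3, 277/3, 164]
after L6 α=7/8: [305/12, 2839/24, 509/4]
after L7 α=1: [104, 7, 123]
after L8 α=3/5: [152, 713/5, 96]
= [152, 143, 96]


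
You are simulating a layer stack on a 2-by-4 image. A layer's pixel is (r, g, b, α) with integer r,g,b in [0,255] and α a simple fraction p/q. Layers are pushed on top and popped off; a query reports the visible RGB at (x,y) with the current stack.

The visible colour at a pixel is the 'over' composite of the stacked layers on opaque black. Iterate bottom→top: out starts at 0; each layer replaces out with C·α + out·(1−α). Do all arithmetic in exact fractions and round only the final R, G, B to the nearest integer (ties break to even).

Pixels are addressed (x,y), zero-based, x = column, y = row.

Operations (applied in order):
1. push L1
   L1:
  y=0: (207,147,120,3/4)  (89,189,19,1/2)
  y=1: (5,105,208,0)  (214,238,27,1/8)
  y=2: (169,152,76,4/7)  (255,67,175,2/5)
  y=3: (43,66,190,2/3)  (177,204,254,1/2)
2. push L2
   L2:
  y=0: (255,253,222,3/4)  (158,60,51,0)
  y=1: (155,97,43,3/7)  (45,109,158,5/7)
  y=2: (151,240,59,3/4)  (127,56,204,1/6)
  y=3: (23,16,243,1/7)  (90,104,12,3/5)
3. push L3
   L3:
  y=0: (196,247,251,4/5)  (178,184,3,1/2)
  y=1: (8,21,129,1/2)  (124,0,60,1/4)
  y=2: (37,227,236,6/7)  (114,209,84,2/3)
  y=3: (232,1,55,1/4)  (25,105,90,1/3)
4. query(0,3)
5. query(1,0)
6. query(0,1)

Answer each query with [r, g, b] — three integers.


query (0,3) [L1,L2,L3] — begin 0,0,0
L1 α=2/3: [86/3, 44, 380/3]
L2 α=1/7: [195/7, 40, 1003/7]
L3 α=1/4: [2209/28, 121/4, 1697/14]
= [79, 30, 121]

at x=1,y=0 over L1,L2,L3:
L1 α=1/2: [89/2, 189/2, 19/2]
L2 α=0: [89/2, 189/2, 19/2]
L3 α=1/2: [445/4, 557/4, 25/4]
→ [111, 139, 6]

(0,1) stack=L1,L2,L3; from [0,0,0]:
+L1 (α=0) → [0, 0, 0]
+L2 (α=3/7) → [465/7, 291/7, 129/7]
+L3 (α=1/2) → [521/14, 219/7, 516/7]
→ [37, 31, 74]


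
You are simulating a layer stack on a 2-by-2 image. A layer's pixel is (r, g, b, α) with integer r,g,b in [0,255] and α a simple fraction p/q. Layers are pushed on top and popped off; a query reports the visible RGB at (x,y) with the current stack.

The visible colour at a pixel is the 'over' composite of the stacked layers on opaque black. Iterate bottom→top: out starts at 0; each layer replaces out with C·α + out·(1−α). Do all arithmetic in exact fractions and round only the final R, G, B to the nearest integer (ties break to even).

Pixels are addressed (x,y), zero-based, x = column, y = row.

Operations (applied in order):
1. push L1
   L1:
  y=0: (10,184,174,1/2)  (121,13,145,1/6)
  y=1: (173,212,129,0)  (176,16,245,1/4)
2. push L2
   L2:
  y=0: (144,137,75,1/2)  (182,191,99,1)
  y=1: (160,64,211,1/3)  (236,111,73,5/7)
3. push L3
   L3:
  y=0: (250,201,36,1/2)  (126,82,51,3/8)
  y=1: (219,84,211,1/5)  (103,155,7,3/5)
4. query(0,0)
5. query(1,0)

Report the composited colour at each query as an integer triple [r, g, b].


at x=0,y=0 over L1,L2,L3:
+L1 (α=1/2) → [5, 92, 87]
+L2 (α=1/2) → [149/2, 229/2, 81]
+L3 (α=1/2) → [649/4, 631/4, 117/2]
rounded: [162, 158, 58]

query (1,0) [L1,L2,L3] — begin 0,0,0
L1 α=1/6: [121/6, 13/6, 145/6]
L2 α=1: [182, 191, 99]
L3 α=3/8: [161, 1201/8, 81]
= [161, 150, 81]


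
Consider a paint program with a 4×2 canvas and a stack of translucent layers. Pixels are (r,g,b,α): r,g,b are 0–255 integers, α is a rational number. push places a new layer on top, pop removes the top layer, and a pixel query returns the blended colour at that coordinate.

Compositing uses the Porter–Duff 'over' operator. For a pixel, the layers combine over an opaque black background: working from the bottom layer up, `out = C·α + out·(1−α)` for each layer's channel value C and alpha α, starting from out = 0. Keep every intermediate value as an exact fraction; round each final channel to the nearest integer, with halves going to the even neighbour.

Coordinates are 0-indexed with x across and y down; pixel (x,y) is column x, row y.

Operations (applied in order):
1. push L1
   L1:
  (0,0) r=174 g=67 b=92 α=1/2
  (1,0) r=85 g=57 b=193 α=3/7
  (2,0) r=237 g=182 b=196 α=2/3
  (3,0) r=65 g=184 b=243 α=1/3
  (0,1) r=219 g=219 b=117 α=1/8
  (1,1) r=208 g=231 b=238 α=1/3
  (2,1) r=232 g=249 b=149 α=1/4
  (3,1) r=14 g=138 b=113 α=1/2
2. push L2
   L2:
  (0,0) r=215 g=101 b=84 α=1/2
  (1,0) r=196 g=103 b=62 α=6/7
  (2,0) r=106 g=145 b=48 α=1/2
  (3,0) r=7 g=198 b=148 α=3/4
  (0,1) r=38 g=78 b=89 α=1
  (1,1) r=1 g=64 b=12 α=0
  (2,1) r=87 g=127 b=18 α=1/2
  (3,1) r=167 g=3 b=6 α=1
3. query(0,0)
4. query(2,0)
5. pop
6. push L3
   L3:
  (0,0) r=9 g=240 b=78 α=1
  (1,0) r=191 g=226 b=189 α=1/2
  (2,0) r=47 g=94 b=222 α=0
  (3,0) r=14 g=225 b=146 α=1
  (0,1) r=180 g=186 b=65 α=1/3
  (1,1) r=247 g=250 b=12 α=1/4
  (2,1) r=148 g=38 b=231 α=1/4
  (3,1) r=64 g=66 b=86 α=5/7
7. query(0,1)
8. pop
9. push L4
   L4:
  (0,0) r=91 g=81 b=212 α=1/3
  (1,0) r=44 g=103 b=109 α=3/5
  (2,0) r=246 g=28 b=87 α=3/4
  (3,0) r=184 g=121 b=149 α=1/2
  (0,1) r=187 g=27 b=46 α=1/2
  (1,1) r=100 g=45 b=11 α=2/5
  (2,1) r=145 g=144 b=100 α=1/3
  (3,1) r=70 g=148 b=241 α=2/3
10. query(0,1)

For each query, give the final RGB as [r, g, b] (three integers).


at x=0,y=0 over L1,L2:
+L1 (α=1/2) → [87, 67/2, 46]
+L2 (α=1/2) → [151, 269/4, 65]
= [151, 67, 65]

at x=2,y=0 over L1,L2:
+L1 (α=2/3) → [158, 364/3, 392/3]
+L2 (α=1/2) → [132, 799/6, 268/3]
→ [132, 133, 89]

(0,1) stack=L1,L3; from [0,0,0]:
L1 α=1/8: [219/8, 219/8, 117/8]
L3 α=1/3: [313/4, 321/4, 377/12]
→ [78, 80, 31]

at x=0,y=1 over L1,L4:
L1 α=1/8: [219/8, 219/8, 117/8]
L4 α=1/2: [1715/16, 435/16, 485/16]
= [107, 27, 30]


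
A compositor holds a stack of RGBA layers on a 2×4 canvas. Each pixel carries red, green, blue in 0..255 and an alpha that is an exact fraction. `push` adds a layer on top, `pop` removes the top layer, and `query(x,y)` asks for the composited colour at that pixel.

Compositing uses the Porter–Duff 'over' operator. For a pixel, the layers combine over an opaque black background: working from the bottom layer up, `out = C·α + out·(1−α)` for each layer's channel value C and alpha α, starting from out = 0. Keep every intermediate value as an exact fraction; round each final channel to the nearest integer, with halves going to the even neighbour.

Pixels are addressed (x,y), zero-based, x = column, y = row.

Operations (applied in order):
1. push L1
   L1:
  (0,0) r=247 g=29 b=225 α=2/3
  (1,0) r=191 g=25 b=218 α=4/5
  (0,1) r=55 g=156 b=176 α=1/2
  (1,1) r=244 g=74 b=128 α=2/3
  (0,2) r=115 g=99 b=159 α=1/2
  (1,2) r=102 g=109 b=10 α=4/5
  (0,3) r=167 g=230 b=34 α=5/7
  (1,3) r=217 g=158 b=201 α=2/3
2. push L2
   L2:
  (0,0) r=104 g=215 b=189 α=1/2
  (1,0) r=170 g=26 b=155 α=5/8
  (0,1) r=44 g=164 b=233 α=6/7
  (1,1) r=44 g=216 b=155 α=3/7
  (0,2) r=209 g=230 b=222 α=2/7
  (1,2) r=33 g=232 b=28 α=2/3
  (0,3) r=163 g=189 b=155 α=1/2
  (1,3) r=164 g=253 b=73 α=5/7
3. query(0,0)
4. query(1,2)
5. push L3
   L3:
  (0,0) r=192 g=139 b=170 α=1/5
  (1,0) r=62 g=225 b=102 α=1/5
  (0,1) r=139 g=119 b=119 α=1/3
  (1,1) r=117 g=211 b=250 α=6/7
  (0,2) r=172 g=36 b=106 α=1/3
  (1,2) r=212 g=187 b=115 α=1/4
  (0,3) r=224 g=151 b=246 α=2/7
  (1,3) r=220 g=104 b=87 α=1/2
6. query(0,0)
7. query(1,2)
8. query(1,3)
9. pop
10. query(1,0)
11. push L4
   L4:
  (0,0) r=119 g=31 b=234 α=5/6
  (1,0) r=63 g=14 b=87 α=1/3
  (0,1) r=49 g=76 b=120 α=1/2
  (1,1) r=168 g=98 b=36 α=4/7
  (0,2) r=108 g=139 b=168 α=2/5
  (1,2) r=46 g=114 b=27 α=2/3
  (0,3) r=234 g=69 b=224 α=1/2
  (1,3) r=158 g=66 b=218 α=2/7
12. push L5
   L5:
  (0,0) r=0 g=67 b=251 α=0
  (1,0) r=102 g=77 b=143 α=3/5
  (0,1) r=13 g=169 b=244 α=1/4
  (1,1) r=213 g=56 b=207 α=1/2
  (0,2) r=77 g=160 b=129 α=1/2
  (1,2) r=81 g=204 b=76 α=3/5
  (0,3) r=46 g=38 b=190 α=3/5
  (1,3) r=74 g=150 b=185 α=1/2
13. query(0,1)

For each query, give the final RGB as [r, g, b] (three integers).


at x=0,y=0 over L1,L2:
after L1 α=2/3: [494/3, 58/3, 150]
after L2 α=1/2: [403/3, 703/6, 339/2]
rounded: [134, 117, 170]

(1,2) stack=L1,L2; from [0,0,0]:
+L1 (α=4/5) → [408/5, 436/5, 8]
+L2 (α=2/3) → [246/5, 2756/15, 64/3]
= [49, 184, 21]

query (0,0) [L1,L2,L3] — begin 0,0,0
L1 α=2/3: [494/3, 58/3, 150]
L2 α=1/2: [403/3, 703/6, 339/2]
L3 α=1/5: [2188/15, 1823/15, 848/5]
= [146, 122, 170]

(1,2) stack=L1,L2,L3; from [0,0,0]:
+L1 (α=4/5) → [408/5, 436/5, 8]
+L2 (α=2/3) → [246/5, 2756/15, 64/3]
+L3 (α=1/4) → [899/10, 3691/20, 179/4]
→ [90, 185, 45]

(1,3) stack=L1,L2,L3; from [0,0,0]:
L1 α=2/3: [434/3, 316/3, 134]
L2 α=5/7: [3328/21, 4427/21, 633/7]
L3 α=1/2: [3974/21, 6611/42, 621/7]
rounded: [189, 157, 89]

(1,0) stack=L1,L2; from [0,0,0]:
+L1 (α=4/5) → [764/5, 20, 872/5]
+L2 (α=5/8) → [3271/20, 95/4, 6491/40]
→ [164, 24, 162]

at x=0,y=1 over L1,L2,L4,L5:
+L1 (α=1/2) → [55/2, 78, 88]
+L2 (α=6/7) → [583/14, 1062/7, 1486/7]
+L4 (α=1/2) → [1269/28, 797/7, 1163/7]
+L5 (α=1/4) → [4171/112, 1787/14, 5197/28]
rounded: [37, 128, 186]


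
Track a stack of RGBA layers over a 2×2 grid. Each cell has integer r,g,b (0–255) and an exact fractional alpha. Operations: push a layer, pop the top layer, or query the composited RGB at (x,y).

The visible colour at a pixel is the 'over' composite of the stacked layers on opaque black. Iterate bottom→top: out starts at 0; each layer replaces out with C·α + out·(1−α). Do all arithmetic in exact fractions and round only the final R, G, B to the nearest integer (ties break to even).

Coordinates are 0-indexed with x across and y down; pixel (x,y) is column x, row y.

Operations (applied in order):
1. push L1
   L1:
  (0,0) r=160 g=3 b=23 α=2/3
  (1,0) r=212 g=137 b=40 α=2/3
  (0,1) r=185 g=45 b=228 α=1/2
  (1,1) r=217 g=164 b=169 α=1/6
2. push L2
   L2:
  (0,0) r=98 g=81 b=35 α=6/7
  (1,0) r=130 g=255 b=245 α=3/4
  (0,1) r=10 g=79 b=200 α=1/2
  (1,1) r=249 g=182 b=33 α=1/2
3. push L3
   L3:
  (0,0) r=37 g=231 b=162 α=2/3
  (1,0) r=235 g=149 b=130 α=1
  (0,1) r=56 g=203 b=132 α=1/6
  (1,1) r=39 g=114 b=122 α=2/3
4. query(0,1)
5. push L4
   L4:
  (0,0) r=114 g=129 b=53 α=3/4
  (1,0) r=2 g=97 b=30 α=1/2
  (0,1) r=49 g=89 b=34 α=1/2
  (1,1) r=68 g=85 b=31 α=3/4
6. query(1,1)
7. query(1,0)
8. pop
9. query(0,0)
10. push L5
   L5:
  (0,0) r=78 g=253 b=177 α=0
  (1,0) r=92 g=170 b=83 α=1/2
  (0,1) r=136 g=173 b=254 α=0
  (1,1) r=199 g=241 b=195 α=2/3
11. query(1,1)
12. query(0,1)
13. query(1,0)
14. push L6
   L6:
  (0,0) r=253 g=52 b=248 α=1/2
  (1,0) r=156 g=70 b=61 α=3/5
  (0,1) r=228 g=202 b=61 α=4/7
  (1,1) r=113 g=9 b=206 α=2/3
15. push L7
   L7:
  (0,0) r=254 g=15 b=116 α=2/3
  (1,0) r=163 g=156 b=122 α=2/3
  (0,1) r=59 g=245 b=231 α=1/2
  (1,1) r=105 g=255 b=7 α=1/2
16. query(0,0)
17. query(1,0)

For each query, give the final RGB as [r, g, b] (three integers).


(0,1) stack=L1,L2,L3; from [0,0,0]:
+L1 (α=1/2) → [185/2, 45/2, 114]
+L2 (α=1/2) → [205/4, 203/4, 157]
+L3 (α=1/6) → [1249/24, 609/8, 917/6]
rounded: [52, 76, 153]

query (1,1) [L1,L2,L3,L4] — begin 0,0,0
L1 α=1/6: [217/6, 82/3, 169/6]
L2 α=1/2: [1711/12, 314/3, 367/12]
L3 α=2/3: [2647/36, 998/9, 3295/36]
L4 α=3/4: [9991/144, 3293/36, 6643/144]
→ [69, 91, 46]

at x=1,y=0 over L1,L2,L3,L4:
+L1 (α=2/3) → [424/3, 274/3, 80/3]
+L2 (α=3/4) → [797/6, 2569/12, 2285/12]
+L3 (α=1) → [235, 149, 130]
+L4 (α=1/2) → [237/2, 123, 80]
→ [118, 123, 80]

at x=0,y=0 over L1,L2,L3:
after L1 α=2/3: [320/3, 2, 46/3]
after L2 α=6/7: [2084/21, 488/7, 676/21]
after L3 α=2/3: [3638/63, 3722/21, 7480/63]
= [58, 177, 119]

query (1,1) [L1,L2,L3,L5] — begin 0,0,0
after L1 α=1/6: [217/6, 82/3, 169/6]
after L2 α=1/2: [1711/12, 314/3, 367/12]
after L3 α=2/3: [2647/36, 998/9, 3295/36]
after L5 α=2/3: [16975/108, 5336/27, 17335/108]
→ [157, 198, 161]

at x=0,y=1 over L1,L2,L3,L5:
after L1 α=1/2: [185/2, 45/2, 114]
after L2 α=1/2: [205/4, 203/4, 157]
after L3 α=1/6: [1249/24, 609/8, 917/6]
after L5 α=0: [1249/24, 609/8, 917/6]
→ [52, 76, 153]

(1,0) stack=L1,L2,L3,L5; from [0,0,0]:
L1 α=2/3: [424/3, 274/3, 80/3]
L2 α=3/4: [797/6, 2569/12, 2285/12]
L3 α=1: [235, 149, 130]
L5 α=1/2: [327/2, 319/2, 213/2]
rounded: [164, 160, 106]

(0,0) stack=L1,L2,L3,L5,L6,L7; from [0,0,0]:
after L1 α=2/3: [320/3, 2, 46/3]
after L2 α=6/7: [2084/21, 488/7, 676/21]
after L3 α=2/3: [3638/63, 3722/21, 7480/63]
after L5 α=0: [3638/63, 3722/21, 7480/63]
after L6 α=1/2: [19577/126, 2407/21, 11552/63]
after L7 α=2/3: [83585/378, 3037/63, 26168/189]
rounded: [221, 48, 138]

(1,0) stack=L1,L2,L3,L5,L6,L7; from [0,0,0]:
after L1 α=2/3: [424/3, 274/3, 80/3]
after L2 α=3/4: [797/6, 2569/12, 2285/12]
after L3 α=1: [235, 149, 130]
after L5 α=1/2: [327/2, 319/2, 213/2]
after L6 α=3/5: [159, 529/5, 396/5]
after L7 α=2/3: [485/3, 2089/15, 1616/15]
rounded: [162, 139, 108]


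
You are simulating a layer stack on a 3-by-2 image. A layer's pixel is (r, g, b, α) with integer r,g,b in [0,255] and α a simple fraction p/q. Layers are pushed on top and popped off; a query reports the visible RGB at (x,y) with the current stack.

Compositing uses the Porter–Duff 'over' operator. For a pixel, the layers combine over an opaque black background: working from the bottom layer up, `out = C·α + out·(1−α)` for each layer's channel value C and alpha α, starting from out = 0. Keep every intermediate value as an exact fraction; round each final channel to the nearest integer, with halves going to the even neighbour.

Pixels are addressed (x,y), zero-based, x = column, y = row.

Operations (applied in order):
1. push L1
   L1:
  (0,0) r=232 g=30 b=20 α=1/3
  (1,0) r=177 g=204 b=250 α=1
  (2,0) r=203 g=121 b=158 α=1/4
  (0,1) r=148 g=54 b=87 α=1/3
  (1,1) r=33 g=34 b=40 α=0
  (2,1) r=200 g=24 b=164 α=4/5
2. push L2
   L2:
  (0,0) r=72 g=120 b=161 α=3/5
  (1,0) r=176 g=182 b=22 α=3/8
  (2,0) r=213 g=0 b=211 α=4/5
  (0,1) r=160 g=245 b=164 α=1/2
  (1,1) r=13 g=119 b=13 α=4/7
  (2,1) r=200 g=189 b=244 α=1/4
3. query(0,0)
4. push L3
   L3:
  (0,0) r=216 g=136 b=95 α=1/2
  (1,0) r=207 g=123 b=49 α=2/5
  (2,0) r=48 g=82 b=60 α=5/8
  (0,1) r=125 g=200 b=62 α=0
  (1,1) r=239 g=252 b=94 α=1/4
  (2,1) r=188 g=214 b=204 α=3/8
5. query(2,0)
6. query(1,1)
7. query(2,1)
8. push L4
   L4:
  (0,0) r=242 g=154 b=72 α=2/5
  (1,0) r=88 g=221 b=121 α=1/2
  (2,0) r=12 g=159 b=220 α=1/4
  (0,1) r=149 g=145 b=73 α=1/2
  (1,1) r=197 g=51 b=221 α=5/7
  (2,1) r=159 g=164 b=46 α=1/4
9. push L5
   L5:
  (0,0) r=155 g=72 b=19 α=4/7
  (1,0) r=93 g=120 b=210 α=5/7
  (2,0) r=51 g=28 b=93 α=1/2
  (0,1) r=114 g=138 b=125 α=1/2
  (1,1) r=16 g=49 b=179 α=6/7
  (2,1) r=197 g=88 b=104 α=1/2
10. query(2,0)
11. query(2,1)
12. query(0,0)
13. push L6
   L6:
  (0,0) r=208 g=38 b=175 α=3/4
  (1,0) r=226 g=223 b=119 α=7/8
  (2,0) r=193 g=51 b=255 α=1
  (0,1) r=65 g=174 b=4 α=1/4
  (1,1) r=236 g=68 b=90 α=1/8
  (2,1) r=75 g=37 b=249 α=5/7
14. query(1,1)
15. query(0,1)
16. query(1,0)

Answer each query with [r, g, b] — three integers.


at x=0,y=0 over L1,L2:
L1 α=1/3: [232/3, 10, 20/3]
L2 α=3/5: [1112/15, 76, 1489/15]
= [74, 76, 99]

at x=2,y=0 over L1,L2,L3:
+L1 (α=1/4) → [203/4, 121/4, 79/2]
+L2 (α=4/5) → [3611/20, 121/20, 1767/10]
+L3 (α=5/8) → [15633/160, 8563/160, 8301/80]
rounded: [98, 54, 104]

query (1,1) [L1,L2,L3] — begin 0,0,0
after L1 α=0: [0, 0, 0]
after L2 α=4/7: [52/7, 68, 52/7]
after L3 α=1/4: [1829/28, 114, 407/14]
rounded: [65, 114, 29]

(2,1) stack=L1,L2,L3; from [0,0,0]:
L1 α=4/5: [160, 96/5, 656/5]
L2 α=1/4: [170, 1233/20, 797/5]
L3 α=3/8: [707/4, 3801/32, 1409/8]
rounded: [177, 119, 176]

query (2,0) [L1,L2,L3,L4,L5] — begin 0,0,0
+L1 (α=1/4) → [203/4, 121/4, 79/2]
+L2 (α=4/5) → [3611/20, 121/20, 1767/10]
+L3 (α=5/8) → [15633/160, 8563/160, 8301/80]
+L4 (α=1/4) → [48819/640, 51129/640, 42503/320]
+L5 (α=1/2) → [81459/1280, 69049/1280, 72263/640]
→ [64, 54, 113]

(2,1) stack=L1,L2,L3,L4,L5; from [0,0,0]:
after L1 α=4/5: [160, 96/5, 656/5]
after L2 α=1/4: [170, 1233/20, 797/5]
after L3 α=3/8: [707/4, 3801/32, 1409/8]
after L4 α=1/4: [2757/16, 16651/128, 4595/32]
after L5 α=1/2: [5909/32, 27915/256, 7923/64]
rounded: [185, 109, 124]

at x=0,y=0 over L1,L2,L3,L4,L5:
after L1 α=1/3: [232/3, 10, 20/3]
after L2 α=3/5: [1112/15, 76, 1489/15]
after L3 α=1/2: [2176/15, 106, 1457/15]
after L4 α=2/5: [4596/25, 626/5, 2177/25]
after L5 α=4/7: [4184/25, 474/5, 8431/175]
rounded: [167, 95, 48]

at x=1,y=1 over L1,L2,L3,L4,L5,L6:
+L1 (α=0) → [0, 0, 0]
+L2 (α=4/7) → [52/7, 68, 52/7]
+L3 (α=1/4) → [1829/28, 114, 407/14]
+L4 (α=5/7) → [15619/98, 69, 8142/49]
+L5 (α=6/7) → [25027/686, 363/7, 60768/343]
+L6 (α=1/8) → [48155/784, 431/8, 32589/196]
rounded: [61, 54, 166]

(0,1) stack=L1,L2,L3,L4,L5,L6; from [0,0,0]:
+L1 (α=1/3) → [148/3, 18, 29]
+L2 (α=1/2) → [314/3, 263/2, 193/2]
+L3 (α=0) → [314/3, 263/2, 193/2]
+L4 (α=1/2) → [761/6, 553/4, 339/4]
+L5 (α=1/2) → [1445/12, 1105/8, 839/8]
+L6 (α=1/4) → [1705/16, 4707/32, 2549/32]
→ [107, 147, 80]

(1,0) stack=L1,L2,L3,L4,L5,L6; from [0,0,0]:
L1 α=1: [177, 204, 250]
L2 α=3/8: [1413/8, 783/4, 329/2]
L3 α=2/5: [7551/40, 3333/20, 1183/10]
L4 α=1/2: [11071/80, 7753/40, 2393/20]
L5 α=5/7: [29671/280, 19753/140, 12893/70]
L6 α=7/8: [472631/2240, 238293/1120, 71203/560]
→ [211, 213, 127]


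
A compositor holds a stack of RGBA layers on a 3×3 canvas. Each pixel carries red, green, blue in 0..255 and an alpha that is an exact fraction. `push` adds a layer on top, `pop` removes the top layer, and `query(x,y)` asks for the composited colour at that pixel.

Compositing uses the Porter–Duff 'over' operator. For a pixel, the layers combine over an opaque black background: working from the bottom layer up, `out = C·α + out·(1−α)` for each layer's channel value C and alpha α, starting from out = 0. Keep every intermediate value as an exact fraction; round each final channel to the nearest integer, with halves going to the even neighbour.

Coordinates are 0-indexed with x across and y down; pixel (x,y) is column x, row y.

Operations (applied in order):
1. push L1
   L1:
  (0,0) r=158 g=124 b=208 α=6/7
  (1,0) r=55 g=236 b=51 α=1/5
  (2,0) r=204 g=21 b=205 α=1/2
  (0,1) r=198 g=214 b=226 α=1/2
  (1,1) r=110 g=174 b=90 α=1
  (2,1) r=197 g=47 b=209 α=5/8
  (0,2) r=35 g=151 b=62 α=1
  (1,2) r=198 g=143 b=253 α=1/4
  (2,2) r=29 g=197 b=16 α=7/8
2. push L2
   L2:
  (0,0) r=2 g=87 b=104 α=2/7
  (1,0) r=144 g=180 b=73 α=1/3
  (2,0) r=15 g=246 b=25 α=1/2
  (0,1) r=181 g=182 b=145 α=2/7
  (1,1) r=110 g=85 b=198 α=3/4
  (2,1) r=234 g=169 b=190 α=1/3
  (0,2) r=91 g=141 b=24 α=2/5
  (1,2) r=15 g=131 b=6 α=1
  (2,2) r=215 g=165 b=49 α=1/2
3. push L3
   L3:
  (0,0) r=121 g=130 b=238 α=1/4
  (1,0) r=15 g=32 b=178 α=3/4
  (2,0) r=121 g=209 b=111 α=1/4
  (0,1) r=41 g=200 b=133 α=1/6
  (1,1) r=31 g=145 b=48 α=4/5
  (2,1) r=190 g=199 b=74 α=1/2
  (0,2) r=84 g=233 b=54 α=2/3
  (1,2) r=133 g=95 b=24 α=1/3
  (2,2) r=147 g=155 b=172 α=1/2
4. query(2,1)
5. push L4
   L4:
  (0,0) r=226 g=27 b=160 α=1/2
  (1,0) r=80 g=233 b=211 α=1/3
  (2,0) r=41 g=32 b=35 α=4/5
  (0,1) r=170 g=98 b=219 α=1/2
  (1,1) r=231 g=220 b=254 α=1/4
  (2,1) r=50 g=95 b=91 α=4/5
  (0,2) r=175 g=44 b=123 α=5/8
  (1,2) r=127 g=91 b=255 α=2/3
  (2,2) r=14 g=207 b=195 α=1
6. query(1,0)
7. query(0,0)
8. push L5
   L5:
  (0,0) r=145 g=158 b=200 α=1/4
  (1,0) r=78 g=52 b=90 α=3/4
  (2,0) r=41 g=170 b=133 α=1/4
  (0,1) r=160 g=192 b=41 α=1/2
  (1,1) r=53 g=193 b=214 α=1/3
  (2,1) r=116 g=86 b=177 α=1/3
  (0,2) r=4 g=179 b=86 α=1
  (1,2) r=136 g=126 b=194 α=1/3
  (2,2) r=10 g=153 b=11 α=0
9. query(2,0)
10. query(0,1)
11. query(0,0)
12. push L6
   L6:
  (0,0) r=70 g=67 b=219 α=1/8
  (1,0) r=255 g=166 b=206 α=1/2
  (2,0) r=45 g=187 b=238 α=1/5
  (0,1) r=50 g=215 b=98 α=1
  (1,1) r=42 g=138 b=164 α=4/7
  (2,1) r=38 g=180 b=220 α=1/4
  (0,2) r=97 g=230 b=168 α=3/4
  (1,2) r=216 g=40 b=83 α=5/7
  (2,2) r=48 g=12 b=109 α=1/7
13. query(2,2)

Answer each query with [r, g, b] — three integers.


query (2,1) [L1,L2,L3] — begin 0,0,0
after L1 α=5/8: [985/8, 235/8, 1045/8]
after L2 α=1/3: [1921/12, 911/12, 1805/12]
after L3 α=1/2: [4201/24, 3299/24, 2693/24]
→ [175, 137, 112]

query (1,0) [L1,L2,L3,L4] — begin 0,0,0
after L1 α=1/5: [11, 236/5, 51/5]
after L2 α=1/3: [166/3, 1372/15, 467/15]
after L3 α=3/4: [301/12, 703/15, 8477/60]
after L4 α=1/3: [781/18, 4901/45, 14807/90]
= [43, 109, 165]

query (0,0) [L1,L2,L3,L4] — begin 0,0,0
L1 α=6/7: [948/7, 744/7, 1248/7]
L2 α=2/7: [4768/49, 4938/49, 7696/49]
L3 α=1/4: [20233/196, 5296/49, 17375/98]
L4 α=1/2: [64529/392, 6619/98, 33055/196]
= [165, 68, 169]

query (2,0) [L1,L2,L3,L4,L5] — begin 0,0,0
L1 α=1/2: [102, 21/2, 205/2]
L2 α=1/2: [117/2, 513/4, 255/4]
L3 α=1/4: [593/8, 2375/16, 1209/16]
L4 α=4/5: [381/8, 4423/80, 3449/80]
L5 α=1/4: [1471/32, 26869/320, 20987/320]
= [46, 84, 66]

query (0,1) [L1,L2,L3,L4,L5] — begin 0,0,0
after L1 α=1/2: [99, 107, 113]
after L2 α=2/7: [857/7, 899/7, 855/7]
after L3 α=1/6: [762/7, 1965/14, 2603/21]
after L4 α=1/2: [976/7, 3337/28, 3601/21]
after L5 α=1/2: [1048/7, 8713/56, 2231/21]
→ [150, 156, 106]

at x=0,y=0 over L1,L2,L3,L4,L5:
after L1 α=6/7: [948/7, 744/7, 1248/7]
after L2 α=2/7: [4768/49, 4938/49, 7696/49]
after L3 α=1/4: [20233/196, 5296/49, 17375/98]
after L4 α=1/2: [64529/392, 6619/98, 33055/196]
after L5 α=1/4: [250427/1568, 35341/392, 138365/784]
rounded: [160, 90, 176]

(2,2) stack=L1,L2,L3,L4,L5,L6; from [0,0,0]:
after L1 α=7/8: [203/8, 1379/8, 14]
after L2 α=1/2: [1923/16, 2699/16, 63/2]
after L3 α=1/2: [4275/32, 5179/32, 407/4]
after L4 α=1: [14, 207, 195]
after L5 α=0: [14, 207, 195]
after L6 α=1/7: [132/7, 1254/7, 1279/7]
rounded: [19, 179, 183]


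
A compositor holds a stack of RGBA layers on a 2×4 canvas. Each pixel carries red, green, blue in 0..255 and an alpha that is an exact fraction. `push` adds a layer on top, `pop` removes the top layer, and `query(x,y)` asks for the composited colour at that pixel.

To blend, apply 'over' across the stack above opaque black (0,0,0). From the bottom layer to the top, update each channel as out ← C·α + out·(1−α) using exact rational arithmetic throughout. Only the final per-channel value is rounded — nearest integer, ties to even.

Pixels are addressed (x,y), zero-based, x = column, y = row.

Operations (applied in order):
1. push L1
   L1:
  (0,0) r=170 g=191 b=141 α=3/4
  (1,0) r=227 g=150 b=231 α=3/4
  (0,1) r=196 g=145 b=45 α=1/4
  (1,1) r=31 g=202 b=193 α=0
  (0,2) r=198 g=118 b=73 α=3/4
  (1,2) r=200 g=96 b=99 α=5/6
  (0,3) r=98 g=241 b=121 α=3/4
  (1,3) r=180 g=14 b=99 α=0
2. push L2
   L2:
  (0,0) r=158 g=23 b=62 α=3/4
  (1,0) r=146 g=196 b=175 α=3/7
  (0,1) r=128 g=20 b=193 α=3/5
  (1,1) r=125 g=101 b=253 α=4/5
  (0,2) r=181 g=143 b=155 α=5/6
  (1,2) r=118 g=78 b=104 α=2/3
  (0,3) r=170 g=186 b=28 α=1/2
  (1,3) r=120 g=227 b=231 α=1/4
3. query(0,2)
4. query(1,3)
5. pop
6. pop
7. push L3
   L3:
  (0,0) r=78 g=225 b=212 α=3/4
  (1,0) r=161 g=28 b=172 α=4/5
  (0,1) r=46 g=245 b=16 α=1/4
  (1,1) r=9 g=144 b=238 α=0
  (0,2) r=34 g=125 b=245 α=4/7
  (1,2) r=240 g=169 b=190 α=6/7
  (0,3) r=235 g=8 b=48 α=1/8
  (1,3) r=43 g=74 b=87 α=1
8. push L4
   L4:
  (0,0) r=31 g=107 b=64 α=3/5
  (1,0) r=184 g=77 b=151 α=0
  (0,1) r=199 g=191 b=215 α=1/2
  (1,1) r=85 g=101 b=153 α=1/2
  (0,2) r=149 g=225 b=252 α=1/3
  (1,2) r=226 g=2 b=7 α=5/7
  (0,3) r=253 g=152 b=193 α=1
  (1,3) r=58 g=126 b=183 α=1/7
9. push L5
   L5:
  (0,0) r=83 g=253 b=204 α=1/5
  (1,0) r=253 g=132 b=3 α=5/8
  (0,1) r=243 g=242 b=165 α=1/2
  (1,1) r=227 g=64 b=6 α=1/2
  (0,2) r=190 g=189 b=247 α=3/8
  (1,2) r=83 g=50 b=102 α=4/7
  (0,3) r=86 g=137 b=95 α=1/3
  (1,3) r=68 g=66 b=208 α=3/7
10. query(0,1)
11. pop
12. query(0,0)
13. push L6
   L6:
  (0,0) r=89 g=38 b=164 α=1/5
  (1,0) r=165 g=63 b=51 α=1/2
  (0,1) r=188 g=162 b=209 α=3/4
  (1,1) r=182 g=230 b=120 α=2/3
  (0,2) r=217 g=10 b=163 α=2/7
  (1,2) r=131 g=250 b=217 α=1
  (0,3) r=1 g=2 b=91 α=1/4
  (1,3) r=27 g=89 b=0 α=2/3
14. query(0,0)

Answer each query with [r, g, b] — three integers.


query (0,2) [L1,L2] — begin 0,0,0
L1 α=3/4: [297/2, 177/2, 219/4]
L2 α=5/6: [2107/12, 1607/12, 3319/24]
rounded: [176, 134, 138]

at x=1,y=3 over L1,L2:
after L1 α=0: [0, 0, 0]
after L2 α=1/4: [30, 227/4, 231/4]
rounded: [30, 57, 58]

query (0,1) [L3,L4,L5] — begin 0,0,0
after L3 α=1/4: [23/2, 245/4, 4]
after L4 α=1/2: [421/4, 1009/8, 219/2]
after L5 α=1/2: [1393/8, 2945/16, 549/4]
rounded: [174, 184, 137]

query (0,0) [L3,L4] — begin 0,0,0
L3 α=3/4: [117/2, 675/4, 159]
L4 α=3/5: [42, 1317/10, 102]
→ [42, 132, 102]

(0,0) stack=L3,L4,L6; from [0,0,0]:
after L3 α=3/4: [117/2, 675/4, 159]
after L4 α=3/5: [42, 1317/10, 102]
after L6 α=1/5: [257/5, 2824/25, 572/5]
→ [51, 113, 114]


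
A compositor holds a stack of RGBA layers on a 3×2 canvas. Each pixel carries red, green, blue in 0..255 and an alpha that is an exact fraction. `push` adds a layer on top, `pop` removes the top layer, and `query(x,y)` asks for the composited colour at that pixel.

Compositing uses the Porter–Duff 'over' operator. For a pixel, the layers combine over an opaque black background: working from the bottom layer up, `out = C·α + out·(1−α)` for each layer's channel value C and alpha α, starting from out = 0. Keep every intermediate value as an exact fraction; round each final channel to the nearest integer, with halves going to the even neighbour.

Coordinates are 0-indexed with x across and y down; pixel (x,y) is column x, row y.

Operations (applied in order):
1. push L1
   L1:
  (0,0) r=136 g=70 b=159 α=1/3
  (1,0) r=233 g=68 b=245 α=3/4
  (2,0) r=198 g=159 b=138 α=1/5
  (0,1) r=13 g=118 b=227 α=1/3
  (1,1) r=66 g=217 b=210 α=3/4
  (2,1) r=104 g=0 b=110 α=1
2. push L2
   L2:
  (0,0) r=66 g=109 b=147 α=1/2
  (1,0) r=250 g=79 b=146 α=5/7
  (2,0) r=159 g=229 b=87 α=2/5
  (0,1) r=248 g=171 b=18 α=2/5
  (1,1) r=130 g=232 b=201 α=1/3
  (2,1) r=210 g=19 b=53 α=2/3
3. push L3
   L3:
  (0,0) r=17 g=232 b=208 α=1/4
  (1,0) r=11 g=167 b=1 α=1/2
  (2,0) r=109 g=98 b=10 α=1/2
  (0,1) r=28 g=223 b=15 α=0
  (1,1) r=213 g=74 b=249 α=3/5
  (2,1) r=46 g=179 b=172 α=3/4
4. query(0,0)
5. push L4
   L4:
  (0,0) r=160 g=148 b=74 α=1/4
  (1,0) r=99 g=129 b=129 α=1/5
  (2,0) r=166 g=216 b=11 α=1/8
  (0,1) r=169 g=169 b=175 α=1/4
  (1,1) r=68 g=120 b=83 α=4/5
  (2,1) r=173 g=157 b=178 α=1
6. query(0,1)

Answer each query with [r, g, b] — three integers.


at x=0,y=0 over L1,L2,L3:
after L1 α=1/3: [136/3, 70/3, 53]
after L2 α=1/2: [167/3, 397/6, 100]
after L3 α=1/4: [46, 861/8, 127]
rounded: [46, 108, 127]

(0,1) stack=L1,L2,L3,L4; from [0,0,0]:
L1 α=1/3: [13/3, 118/3, 227/3]
L2 α=2/5: [509/5, 92, 263/5]
L3 α=0: [509/5, 92, 263/5]
L4 α=1/4: [593/5, 445/4, 416/5]
→ [119, 111, 83]
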